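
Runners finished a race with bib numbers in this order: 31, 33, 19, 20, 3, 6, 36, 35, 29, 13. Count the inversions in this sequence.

24

For each element, count later entries that are smaller:
31 → 19, 20, 3, 6, 29, 13 → 6
33 → 19, 20, 3, 6, 29, 13 → 6
19 → 3, 6, 13 → 3
20 → 3, 6, 13 → 3
3 → none → 0
6 → none → 0
36 → 35, 29, 13 → 3
35 → 29, 13 → 2
29 → 13 → 1
13 → none → 0
Sum: 6 + 6 + 3 + 3 + 0 + 0 + 3 + 2 + 1 + 0 = 24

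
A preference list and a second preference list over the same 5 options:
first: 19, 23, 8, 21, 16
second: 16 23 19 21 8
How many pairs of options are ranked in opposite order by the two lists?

Assign each item its position (1..5) in the first ordering, then rewrite the second ordering as that position sequence:
positions: 19→1, 23→2, 8→3, 21→4, 16→5
second ordering as positions: [5, 2, 1, 4, 3]
Discordant pairs = inversions in this position sequence.
5: 2, 1, 4, 3 → 4
2: 1 → 1
1: 0
4: 3 → 1
3: 0
Total: 4 + 1 + 0 + 1 + 0 = 6

6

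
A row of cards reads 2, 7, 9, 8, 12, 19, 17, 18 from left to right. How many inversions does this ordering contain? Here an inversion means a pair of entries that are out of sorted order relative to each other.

There are 3 inversions.

For each element, count later entries that are smaller:
2: 0
7: 0
9: 1
8: 0
12: 0
19: 2
17: 0
18: 0
Sum: 0 + 0 + 1 + 0 + 0 + 2 + 0 + 0 = 3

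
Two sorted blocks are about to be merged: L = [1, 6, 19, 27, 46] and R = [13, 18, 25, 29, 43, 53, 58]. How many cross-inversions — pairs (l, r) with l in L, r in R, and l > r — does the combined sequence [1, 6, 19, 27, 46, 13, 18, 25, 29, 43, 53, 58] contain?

Count, for every r in R, how many entries of L exceed r:
r = 13: 19, 27, 46 → 3
r = 18: 19, 27, 46 → 3
r = 25: 27, 46 → 2
r = 29: 46 → 1
r = 43: 46 → 1
r = 53: none → 0
r = 58: none → 0
Cross-inversions: 3 + 3 + 2 + 1 + 1 + 0 + 0 = 10

There are 10 split inversions.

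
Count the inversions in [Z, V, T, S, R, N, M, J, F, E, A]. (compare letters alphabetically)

55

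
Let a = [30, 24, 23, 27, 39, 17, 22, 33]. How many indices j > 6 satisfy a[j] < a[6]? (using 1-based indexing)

0

The element at index 6 is 17.
Elements after it: 22, 33
None of them are smaller than 17.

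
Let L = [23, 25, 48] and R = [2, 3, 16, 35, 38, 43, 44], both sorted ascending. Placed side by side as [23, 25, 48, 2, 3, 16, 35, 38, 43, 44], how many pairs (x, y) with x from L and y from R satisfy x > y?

Take each right-half value and tally the left-half values above it:
r = 2: 23, 25, 48 → 3
r = 3: 23, 25, 48 → 3
r = 16: 23, 25, 48 → 3
r = 35: 48 → 1
r = 38: 48 → 1
r = 43: 48 → 1
r = 44: 48 → 1
Cross-inversions: 3 + 3 + 3 + 1 + 1 + 1 + 1 = 13

13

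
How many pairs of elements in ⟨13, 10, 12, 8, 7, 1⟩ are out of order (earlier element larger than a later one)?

14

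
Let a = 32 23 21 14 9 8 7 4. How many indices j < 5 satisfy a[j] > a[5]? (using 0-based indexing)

5

The element at index 5 is 8.
Elements before it: 32, 23, 21, 14, 9
Those larger than 8: 32, 23, 21, 14, 9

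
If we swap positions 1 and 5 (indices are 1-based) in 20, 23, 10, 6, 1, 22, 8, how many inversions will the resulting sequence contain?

Positions 1 and 5 hold 20 and 1; after swapping, the array is [1, 23, 10, 6, 20, 22, 8].
Element-by-element contributions:
1: 0
23: 5
10: 2
6: 0
20: 1
22: 1
8: 0
Sum: 0 + 5 + 2 + 0 + 1 + 1 + 0 = 9

9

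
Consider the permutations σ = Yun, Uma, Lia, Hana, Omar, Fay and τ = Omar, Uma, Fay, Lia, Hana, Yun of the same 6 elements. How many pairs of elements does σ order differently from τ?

Assign each item its position (1..6) in the first ordering, then rewrite the second ordering as that position sequence:
positions: Yun→1, Uma→2, Lia→3, Hana→4, Omar→5, Fay→6
second ordering as positions: [5, 2, 6, 3, 4, 1]
Discordant pairs = inversions in this position sequence.
5: 2, 3, 4, 1 → 4
2: 1 → 1
6: 3, 4, 1 → 3
3: 1 → 1
4: 1 → 1
1: 0
Total: 4 + 1 + 3 + 1 + 1 + 0 = 10

10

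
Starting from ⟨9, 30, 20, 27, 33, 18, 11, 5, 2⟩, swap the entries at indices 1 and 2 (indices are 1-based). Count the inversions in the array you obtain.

27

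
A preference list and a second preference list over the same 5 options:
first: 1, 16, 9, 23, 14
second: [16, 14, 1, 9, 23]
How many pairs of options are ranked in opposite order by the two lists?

4

Assign each item its position (1..5) in the first ordering, then rewrite the second ordering as that position sequence:
positions: 1→1, 16→2, 9→3, 23→4, 14→5
second ordering as positions: [2, 5, 1, 3, 4]
Discordant pairs = inversions in this position sequence.
2: 1 → 1
5: 1, 3, 4 → 3
1: 0
3: 0
4: 0
Total: 1 + 3 + 0 + 0 + 0 = 4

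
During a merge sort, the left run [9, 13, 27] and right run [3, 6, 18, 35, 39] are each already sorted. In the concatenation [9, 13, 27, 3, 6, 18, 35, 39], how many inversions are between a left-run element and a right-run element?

Take each right-half value and tally the left-half values above it:
r = 3: 9, 13, 27 → 3
r = 6: 9, 13, 27 → 3
r = 18: 27 → 1
r = 35: none → 0
r = 39: none → 0
Cross-inversions: 3 + 3 + 1 + 0 + 0 = 7

7 split inversions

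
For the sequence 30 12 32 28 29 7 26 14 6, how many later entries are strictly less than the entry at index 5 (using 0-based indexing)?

The element at index 5 is 7.
Elements after it: 26, 14, 6
Those smaller than 7: 6

1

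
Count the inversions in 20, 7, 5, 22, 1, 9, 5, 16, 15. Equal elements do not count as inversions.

Sweep left to right; for each value list the smaller values that follow it:
20: 7
7: 3
5: 1
22: 5
1: 0
9: 1
5: 0
16: 1
15: 0
Sum: 7 + 3 + 1 + 5 + 0 + 1 + 0 + 1 + 0 = 18

18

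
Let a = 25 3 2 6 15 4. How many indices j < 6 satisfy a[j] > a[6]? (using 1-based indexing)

3

The element at index 6 is 4.
Elements before it: 25, 3, 2, 6, 15
Those larger than 4: 25, 6, 15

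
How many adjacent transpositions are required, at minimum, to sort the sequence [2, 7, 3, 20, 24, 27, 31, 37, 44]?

The minimum number of adjacent swaps to sort an array equals its inversion count, since every such swap removes exactly one inversion.
Count inversions — for each element, later elements that are smaller:
2: none → 0
7: 3 → 1
3: none → 0
20: none → 0
24: none → 0
27: none → 0
31: none → 0
37: none → 0
44: none → 0
Total inversions: 0 + 1 + 0 + 0 + 0 + 0 + 0 + 0 + 0 = 1

1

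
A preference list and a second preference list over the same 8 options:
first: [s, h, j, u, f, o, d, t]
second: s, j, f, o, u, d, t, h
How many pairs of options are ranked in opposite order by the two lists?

Assign each item its position (1..8) in the first ordering, then rewrite the second ordering as that position sequence:
positions: s→1, h→2, j→3, u→4, f→5, o→6, d→7, t→8
second ordering as positions: [1, 3, 5, 6, 4, 7, 8, 2]
Discordant pairs = inversions in this position sequence.
1: 0
3: 2 → 1
5: 4, 2 → 2
6: 4, 2 → 2
4: 2 → 1
7: 2 → 1
8: 2 → 1
2: 0
Total: 0 + 1 + 2 + 2 + 1 + 1 + 1 + 0 = 8

8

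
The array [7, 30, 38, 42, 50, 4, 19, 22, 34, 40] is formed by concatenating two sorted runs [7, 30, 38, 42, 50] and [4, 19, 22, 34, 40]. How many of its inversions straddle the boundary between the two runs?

There are 18 split inversions.

Count, for every r in R, how many entries of L exceed r:
r = 4: 7, 30, 38, 42, 50 → 5
r = 19: 30, 38, 42, 50 → 4
r = 22: 30, 38, 42, 50 → 4
r = 34: 38, 42, 50 → 3
r = 40: 42, 50 → 2
Cross-inversions: 5 + 4 + 4 + 3 + 2 = 18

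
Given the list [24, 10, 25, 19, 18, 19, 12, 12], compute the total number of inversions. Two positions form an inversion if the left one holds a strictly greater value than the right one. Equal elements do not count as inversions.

There are 18 out-of-order pairs.

For each element, count later entries that are smaller:
24 → 10, 19, 18, 19, 12, 12 → 6
10 → none → 0
25 → 19, 18, 19, 12, 12 → 5
19 → 18, 12, 12 → 3
18 → 12, 12 → 2
19 → 12, 12 → 2
12 → none → 0
12 → none → 0
Sum: 6 + 0 + 5 + 3 + 2 + 2 + 0 + 0 = 18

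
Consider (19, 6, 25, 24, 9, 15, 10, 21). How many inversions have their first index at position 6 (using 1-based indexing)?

1

The element at index 6 is 15.
Elements after it: 10, 21
Those smaller than 15: 10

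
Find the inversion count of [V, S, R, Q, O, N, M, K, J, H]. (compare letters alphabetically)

45 out-of-order pairs

For each element, count later entries that are smaller:
V: 9
S: 8
R: 7
Q: 6
O: 5
N: 4
M: 3
K: 2
J: 1
H: 0
Sum: 9 + 8 + 7 + 6 + 5 + 4 + 3 + 2 + 1 + 0 = 45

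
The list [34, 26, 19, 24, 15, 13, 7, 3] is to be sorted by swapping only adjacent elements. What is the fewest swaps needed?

27 swaps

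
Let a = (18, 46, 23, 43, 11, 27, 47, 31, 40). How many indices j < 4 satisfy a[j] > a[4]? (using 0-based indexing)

The element at index 4 is 11.
Elements before it: 18, 46, 23, 43
Those larger than 11: 18, 46, 23, 43

4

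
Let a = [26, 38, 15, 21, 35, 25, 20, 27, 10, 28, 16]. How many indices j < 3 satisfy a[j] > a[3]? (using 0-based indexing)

2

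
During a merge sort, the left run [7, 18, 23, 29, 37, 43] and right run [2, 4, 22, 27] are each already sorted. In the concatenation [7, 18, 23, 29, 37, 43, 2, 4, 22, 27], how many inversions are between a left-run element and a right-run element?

Count, for every r in R, how many entries of L exceed r:
r = 2: 7, 18, 23, 29, 37, 43 → 6
r = 4: 7, 18, 23, 29, 37, 43 → 6
r = 22: 23, 29, 37, 43 → 4
r = 27: 29, 37, 43 → 3
Cross-inversions: 6 + 6 + 4 + 3 = 19

Split inversions: 19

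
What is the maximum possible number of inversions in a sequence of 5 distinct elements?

A reversed (strictly descending) arrangement makes every pair an inversion, giving C(5, 2) inversions.
C(5, 2) = 5·4/2 = 10

Inversions: 10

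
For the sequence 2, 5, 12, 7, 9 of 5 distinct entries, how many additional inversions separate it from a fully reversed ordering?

8 inversions short

Maximum inversions for 5 distinct elements is C(5, 2) = 5·4/2 = 10.
Current inversions — for each element, count later smaller elements:
2: 0
5: 0
12: 2
7: 0
9: 0
Current total: 0 + 0 + 2 + 0 + 0 = 2
Shortfall: 10 − 2 = 8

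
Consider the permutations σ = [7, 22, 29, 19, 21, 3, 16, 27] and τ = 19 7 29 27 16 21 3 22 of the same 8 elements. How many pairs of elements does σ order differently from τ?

There are 13 discordant pairs.

Assign each item its position (1..8) in the first ordering, then rewrite the second ordering as that position sequence:
positions: 7→1, 22→2, 29→3, 19→4, 21→5, 3→6, 16→7, 27→8
second ordering as positions: [4, 1, 3, 8, 7, 5, 6, 2]
Discordant pairs = inversions in this position sequence.
4: 1, 3, 2 → 3
1: 0
3: 2 → 1
8: 7, 5, 6, 2 → 4
7: 5, 6, 2 → 3
5: 2 → 1
6: 2 → 1
2: 0
Total: 3 + 0 + 1 + 4 + 3 + 1 + 1 + 0 = 13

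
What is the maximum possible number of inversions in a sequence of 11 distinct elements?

55 inversions

The maximum occurs when the array is in strictly decreasing order: every one of the C(11, 2) pairs is inverted.
C(11, 2) = 11·10/2 = 55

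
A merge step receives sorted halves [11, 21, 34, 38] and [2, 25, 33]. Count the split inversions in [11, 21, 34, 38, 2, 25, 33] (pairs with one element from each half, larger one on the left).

Count, for every r in R, how many entries of L exceed r:
r = 2: 11, 21, 34, 38 → 4
r = 25: 34, 38 → 2
r = 33: 34, 38 → 2
Cross-inversions: 4 + 2 + 2 = 8

8 split inversions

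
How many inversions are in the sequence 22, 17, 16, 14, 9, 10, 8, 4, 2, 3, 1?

For each element, count later entries that are smaller:
22: 10
17: 9
16: 8
14: 7
9: 5
10: 5
8: 4
4: 3
2: 1
3: 1
1: 0
Sum: 10 + 9 + 8 + 7 + 5 + 5 + 4 + 3 + 1 + 1 + 0 = 53

53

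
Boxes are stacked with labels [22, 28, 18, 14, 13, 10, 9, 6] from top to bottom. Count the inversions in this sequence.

27 out-of-order pairs

Sweep left to right; for each value list the smaller values that follow it:
22: 6
28: 6
18: 5
14: 4
13: 3
10: 2
9: 1
6: 0
Sum: 6 + 6 + 5 + 4 + 3 + 2 + 1 + 0 = 27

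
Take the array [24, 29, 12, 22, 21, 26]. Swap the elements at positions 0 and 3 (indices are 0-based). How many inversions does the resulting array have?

7

Positions 0 and 3 hold 24 and 22; after swapping, the array is [22, 29, 12, 24, 21, 26].
Element-by-element contributions:
22 → 12, 21 → 2
29 → 12, 24, 21, 26 → 4
12 → none → 0
24 → 21 → 1
21 → none → 0
26 → none → 0
Sum: 2 + 4 + 0 + 1 + 0 + 0 = 7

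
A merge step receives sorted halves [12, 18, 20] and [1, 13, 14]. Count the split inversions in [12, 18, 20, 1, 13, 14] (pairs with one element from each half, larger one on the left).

Cross-inversions: 7

For each element r of the right run, count left-run elements greater than r:
r = 1: 12, 18, 20 → 3
r = 13: 18, 20 → 2
r = 14: 18, 20 → 2
Cross-inversions: 3 + 2 + 2 = 7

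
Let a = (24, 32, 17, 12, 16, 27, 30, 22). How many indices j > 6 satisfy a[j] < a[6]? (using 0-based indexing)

The element at index 6 is 30.
Elements after it: 22
Those smaller than 30: 22

1 such element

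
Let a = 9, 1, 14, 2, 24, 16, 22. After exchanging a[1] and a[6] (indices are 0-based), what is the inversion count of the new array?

Positions 1 and 6 hold 1 and 22; after swapping, the array is [9, 22, 14, 2, 24, 16, 1].
Sweep left to right; for each value list the smaller values that follow it:
9: 2
22: 4
14: 2
2: 1
24: 2
16: 1
1: 0
Sum: 2 + 4 + 2 + 1 + 2 + 1 + 0 = 12

12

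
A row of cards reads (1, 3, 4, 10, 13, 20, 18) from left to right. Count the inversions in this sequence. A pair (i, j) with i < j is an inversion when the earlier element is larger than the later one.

1

Listing every pair i<j with a[i]>a[j] (using 0-based positions):
(5,6): 20 > 18
That's 1 pair.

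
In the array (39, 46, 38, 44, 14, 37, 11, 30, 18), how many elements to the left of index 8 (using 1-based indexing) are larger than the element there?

The element at index 8 is 30.
Elements before it: 39, 46, 38, 44, 14, 37, 11
Those larger than 30: 39, 46, 38, 44, 37

5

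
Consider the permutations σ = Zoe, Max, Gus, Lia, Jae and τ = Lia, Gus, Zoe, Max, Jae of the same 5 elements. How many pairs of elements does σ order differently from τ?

5

Assign each item its position (1..5) in the first ordering, then rewrite the second ordering as that position sequence:
positions: Zoe→1, Max→2, Gus→3, Lia→4, Jae→5
second ordering as positions: [4, 3, 1, 2, 5]
Discordant pairs = inversions in this position sequence.
4: 3, 1, 2 → 3
3: 1, 2 → 2
1: 0
2: 0
5: 0
Total: 3 + 2 + 0 + 0 + 0 = 5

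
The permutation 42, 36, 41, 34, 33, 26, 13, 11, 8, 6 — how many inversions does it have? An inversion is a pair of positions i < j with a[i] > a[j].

44 inversions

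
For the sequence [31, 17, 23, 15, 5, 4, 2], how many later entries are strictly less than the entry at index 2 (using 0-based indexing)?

4

The element at index 2 is 23.
Elements after it: 15, 5, 4, 2
Those smaller than 23: 15, 5, 4, 2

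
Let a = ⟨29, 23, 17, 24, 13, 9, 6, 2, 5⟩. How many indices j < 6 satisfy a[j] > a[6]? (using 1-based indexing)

The element at index 6 is 9.
Elements before it: 29, 23, 17, 24, 13
Those larger than 9: 29, 23, 17, 24, 13

5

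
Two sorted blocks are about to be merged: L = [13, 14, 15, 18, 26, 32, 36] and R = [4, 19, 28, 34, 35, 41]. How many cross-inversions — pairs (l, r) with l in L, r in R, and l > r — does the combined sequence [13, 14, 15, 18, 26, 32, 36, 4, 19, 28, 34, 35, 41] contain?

14 cross-inversions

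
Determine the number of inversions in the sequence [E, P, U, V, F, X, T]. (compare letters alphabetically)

Inversion pairs (indices are 1-based):
(2,5): P > F
(3,5): U > F
(3,7): U > T
(4,5): V > F
(4,7): V > T
(6,7): X > T
That's 6 pairs.

6 inversions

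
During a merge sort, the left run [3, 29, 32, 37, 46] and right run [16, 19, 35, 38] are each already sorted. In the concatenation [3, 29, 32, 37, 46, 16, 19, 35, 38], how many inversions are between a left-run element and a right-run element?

Take each right-half value and tally the left-half values above it:
r = 16: 29, 32, 37, 46 → 4
r = 19: 29, 32, 37, 46 → 4
r = 35: 37, 46 → 2
r = 38: 46 → 1
Cross-inversions: 4 + 4 + 2 + 1 = 11

11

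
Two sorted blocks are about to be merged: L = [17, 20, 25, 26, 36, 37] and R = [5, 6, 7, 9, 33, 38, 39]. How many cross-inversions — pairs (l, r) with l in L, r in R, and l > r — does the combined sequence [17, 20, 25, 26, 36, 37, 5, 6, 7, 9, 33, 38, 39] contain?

26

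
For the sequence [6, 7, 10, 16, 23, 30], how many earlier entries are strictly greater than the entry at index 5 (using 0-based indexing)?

0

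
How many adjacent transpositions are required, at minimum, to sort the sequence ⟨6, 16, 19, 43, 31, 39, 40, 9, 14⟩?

The minimum number of adjacent swaps to sort an array equals its inversion count, since every such swap removes exactly one inversion.
Count inversions — for each element, later elements that are smaller:
6: none → 0
16: 9, 14 → 2
19: 9, 14 → 2
43: 31, 39, 40, 9, 14 → 5
31: 9, 14 → 2
39: 9, 14 → 2
40: 9, 14 → 2
9: none → 0
14: none → 0
Total inversions: 0 + 2 + 2 + 5 + 2 + 2 + 2 + 0 + 0 = 15

15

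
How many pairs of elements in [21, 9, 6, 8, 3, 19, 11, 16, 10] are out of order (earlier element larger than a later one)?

18

Count, for each position, how many later elements it exceeds:
21: 8
9: 3
6: 1
8: 1
3: 0
19: 3
11: 1
16: 1
10: 0
Sum: 8 + 3 + 1 + 1 + 0 + 3 + 1 + 1 + 0 = 18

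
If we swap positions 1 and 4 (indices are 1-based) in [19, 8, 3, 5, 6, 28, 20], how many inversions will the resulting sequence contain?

Positions 1 and 4 hold 19 and 5; after swapping, the array is [5, 8, 3, 19, 6, 28, 20].
Sweep left to right; for each value list the smaller values that follow it:
5 → 3 → 1
8 → 3, 6 → 2
3 → none → 0
19 → 6 → 1
6 → none → 0
28 → 20 → 1
20 → none → 0
Sum: 1 + 2 + 0 + 1 + 0 + 1 + 0 = 5

5 inversions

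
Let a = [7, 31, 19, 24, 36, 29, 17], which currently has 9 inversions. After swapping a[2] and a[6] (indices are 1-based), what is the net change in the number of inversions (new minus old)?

-1

Positions 2 and 6 hold 31 and 29; after swapping, the array is [7, 29, 19, 24, 36, 31, 17].
Sweep left to right; for each value list the smaller values that follow it:
7 → none → 0
29 → 19, 24, 17 → 3
19 → 17 → 1
24 → 17 → 1
36 → 31, 17 → 2
31 → 17 → 1
17 → none → 0
Sum: 0 + 3 + 1 + 1 + 2 + 1 + 0 = 8
Change: 8 − 9 = -1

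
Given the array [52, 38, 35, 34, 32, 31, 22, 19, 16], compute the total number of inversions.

Sweep left to right; for each value list the smaller values that follow it:
52 → 38, 35, 34, 32, 31, 22, 19, 16 → 8
38 → 35, 34, 32, 31, 22, 19, 16 → 7
35 → 34, 32, 31, 22, 19, 16 → 6
34 → 32, 31, 22, 19, 16 → 5
32 → 31, 22, 19, 16 → 4
31 → 22, 19, 16 → 3
22 → 19, 16 → 2
19 → 16 → 1
16 → none → 0
Sum: 8 + 7 + 6 + 5 + 4 + 3 + 2 + 1 + 0 = 36

36 inversions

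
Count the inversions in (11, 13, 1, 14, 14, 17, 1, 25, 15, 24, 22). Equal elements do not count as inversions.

12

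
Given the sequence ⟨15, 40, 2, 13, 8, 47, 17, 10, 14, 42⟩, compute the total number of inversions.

Element-by-element contributions:
15: 5
40: 6
2: 0
13: 2
8: 0
47: 4
17: 2
10: 0
14: 0
42: 0
Sum: 5 + 6 + 0 + 2 + 0 + 4 + 2 + 0 + 0 + 0 = 19

19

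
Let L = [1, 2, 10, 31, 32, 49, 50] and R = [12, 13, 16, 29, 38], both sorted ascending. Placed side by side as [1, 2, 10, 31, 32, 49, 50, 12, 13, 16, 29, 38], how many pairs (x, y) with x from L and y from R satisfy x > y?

Take each right-half value and tally the left-half values above it:
r = 12: 31, 32, 49, 50 → 4
r = 13: 31, 32, 49, 50 → 4
r = 16: 31, 32, 49, 50 → 4
r = 29: 31, 32, 49, 50 → 4
r = 38: 49, 50 → 2
Cross-inversions: 4 + 4 + 4 + 4 + 2 = 18

18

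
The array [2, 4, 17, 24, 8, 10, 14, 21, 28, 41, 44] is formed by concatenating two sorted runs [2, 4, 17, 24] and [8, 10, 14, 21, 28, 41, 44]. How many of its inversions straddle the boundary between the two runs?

Take each right-half value and tally the left-half values above it:
r = 8: 17, 24 → 2
r = 10: 17, 24 → 2
r = 14: 17, 24 → 2
r = 21: 24 → 1
r = 28: none → 0
r = 41: none → 0
r = 44: none → 0
Cross-inversions: 2 + 2 + 2 + 1 + 0 + 0 + 0 = 7

7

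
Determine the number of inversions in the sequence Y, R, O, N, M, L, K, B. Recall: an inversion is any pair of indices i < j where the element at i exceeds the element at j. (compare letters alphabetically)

There are 28 inversions.

Element-by-element contributions:
Y → R, O, N, M, L, K, B → 7
R → O, N, M, L, K, B → 6
O → N, M, L, K, B → 5
N → M, L, K, B → 4
M → L, K, B → 3
L → K, B → 2
K → B → 1
B → none → 0
Sum: 7 + 6 + 5 + 4 + 3 + 2 + 1 + 0 = 28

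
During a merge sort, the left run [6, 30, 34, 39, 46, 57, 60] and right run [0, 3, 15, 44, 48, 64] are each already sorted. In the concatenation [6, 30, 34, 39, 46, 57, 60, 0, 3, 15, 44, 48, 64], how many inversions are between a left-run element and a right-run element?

Take each right-half value and tally the left-half values above it:
r = 0: 6, 30, 34, 39, 46, 57, 60 → 7
r = 3: 6, 30, 34, 39, 46, 57, 60 → 7
r = 15: 30, 34, 39, 46, 57, 60 → 6
r = 44: 46, 57, 60 → 3
r = 48: 57, 60 → 2
r = 64: none → 0
Cross-inversions: 7 + 7 + 6 + 3 + 2 + 0 = 25

Cross-inversions: 25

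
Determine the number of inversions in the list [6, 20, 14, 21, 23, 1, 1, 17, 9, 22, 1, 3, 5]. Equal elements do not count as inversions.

Count, for each position, how many later elements it exceeds:
6: 5
20: 8
14: 6
21: 7
23: 8
1: 0
1: 0
17: 4
9: 3
22: 3
1: 0
3: 0
5: 0
Sum: 5 + 8 + 6 + 7 + 8 + 0 + 0 + 4 + 3 + 3 + 0 + 0 + 0 = 44

44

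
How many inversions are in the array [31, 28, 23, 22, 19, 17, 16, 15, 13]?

36 inversions

For each element, count later entries that are smaller:
31: 8
28: 7
23: 6
22: 5
19: 4
17: 3
16: 2
15: 1
13: 0
Sum: 8 + 7 + 6 + 5 + 4 + 3 + 2 + 1 + 0 = 36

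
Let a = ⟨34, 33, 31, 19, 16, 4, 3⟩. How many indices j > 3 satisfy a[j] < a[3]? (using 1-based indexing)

The element at index 3 is 31.
Elements after it: 19, 16, 4, 3
Those smaller than 31: 19, 16, 4, 3

4 such elements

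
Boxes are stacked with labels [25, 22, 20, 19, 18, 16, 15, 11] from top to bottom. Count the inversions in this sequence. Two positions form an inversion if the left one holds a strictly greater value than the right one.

Sweep left to right; for each value list the smaller values that follow it:
25 → 22, 20, 19, 18, 16, 15, 11 → 7
22 → 20, 19, 18, 16, 15, 11 → 6
20 → 19, 18, 16, 15, 11 → 5
19 → 18, 16, 15, 11 → 4
18 → 16, 15, 11 → 3
16 → 15, 11 → 2
15 → 11 → 1
11 → none → 0
Sum: 7 + 6 + 5 + 4 + 3 + 2 + 1 + 0 = 28

28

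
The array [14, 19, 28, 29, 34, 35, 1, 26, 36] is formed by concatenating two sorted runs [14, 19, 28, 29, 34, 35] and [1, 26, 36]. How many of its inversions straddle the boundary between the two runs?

10 cross-inversions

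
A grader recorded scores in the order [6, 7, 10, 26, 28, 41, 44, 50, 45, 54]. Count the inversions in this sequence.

Count, for each position, how many later elements it exceeds:
6 → none → 0
7 → none → 0
10 → none → 0
26 → none → 0
28 → none → 0
41 → none → 0
44 → none → 0
50 → 45 → 1
45 → none → 0
54 → none → 0
Sum: 0 + 0 + 0 + 0 + 0 + 0 + 0 + 1 + 0 + 0 = 1

1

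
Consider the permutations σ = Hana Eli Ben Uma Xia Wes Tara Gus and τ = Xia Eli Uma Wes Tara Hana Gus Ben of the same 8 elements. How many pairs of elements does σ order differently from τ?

Assign each item its position (1..8) in the first ordering, then rewrite the second ordering as that position sequence:
positions: Hana→1, Eli→2, Ben→3, Uma→4, Xia→5, Wes→6, Tara→7, Gus→8
second ordering as positions: [5, 2, 4, 6, 7, 1, 8, 3]
Discordant pairs = inversions in this position sequence.
5: 2, 4, 1, 3 → 4
2: 1 → 1
4: 1, 3 → 2
6: 1, 3 → 2
7: 1, 3 → 2
1: 0
8: 3 → 1
3: 0
Total: 4 + 1 + 2 + 2 + 2 + 0 + 1 + 0 = 12

12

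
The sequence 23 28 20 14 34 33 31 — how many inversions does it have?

Sweep left to right; for each value list the smaller values that follow it:
23 → 20, 14 → 2
28 → 20, 14 → 2
20 → 14 → 1
14 → none → 0
34 → 33, 31 → 2
33 → 31 → 1
31 → none → 0
Sum: 2 + 2 + 1 + 0 + 2 + 1 + 0 = 8

8 out-of-order pairs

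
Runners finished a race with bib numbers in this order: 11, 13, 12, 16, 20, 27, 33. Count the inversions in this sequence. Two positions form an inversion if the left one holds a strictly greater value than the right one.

1 inversion

Count, for each position, how many later elements it exceeds:
11 → none → 0
13 → 12 → 1
12 → none → 0
16 → none → 0
20 → none → 0
27 → none → 0
33 → none → 0
Sum: 0 + 1 + 0 + 0 + 0 + 0 + 0 = 1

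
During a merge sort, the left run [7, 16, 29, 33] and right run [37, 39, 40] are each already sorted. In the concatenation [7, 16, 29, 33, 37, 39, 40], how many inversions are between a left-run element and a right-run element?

Count, for every r in R, how many entries of L exceed r:
r = 37: none → 0
r = 39: none → 0
r = 40: none → 0
Cross-inversions: 0 + 0 + 0 = 0

0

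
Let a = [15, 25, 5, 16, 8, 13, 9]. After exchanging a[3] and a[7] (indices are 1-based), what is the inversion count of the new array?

Positions 3 and 7 hold 5 and 9; after swapping, the array is [15, 25, 9, 16, 8, 13, 5].
Sweep left to right; for each value list the smaller values that follow it:
15: 4
25: 5
9: 2
16: 3
8: 1
13: 1
5: 0
Sum: 4 + 5 + 2 + 3 + 1 + 1 + 0 = 16

Inversions: 16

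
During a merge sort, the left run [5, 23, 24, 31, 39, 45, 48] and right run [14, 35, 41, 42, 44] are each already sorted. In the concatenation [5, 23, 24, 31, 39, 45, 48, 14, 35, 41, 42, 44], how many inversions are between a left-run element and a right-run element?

15 split inversions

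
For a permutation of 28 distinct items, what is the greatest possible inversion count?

378 inversions

The maximum occurs when the array is in strictly decreasing order: every one of the C(28, 2) pairs is inverted.
C(28, 2) = 28·27/2 = 378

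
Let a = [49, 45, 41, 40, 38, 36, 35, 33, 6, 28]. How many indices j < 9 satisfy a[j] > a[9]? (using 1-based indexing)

8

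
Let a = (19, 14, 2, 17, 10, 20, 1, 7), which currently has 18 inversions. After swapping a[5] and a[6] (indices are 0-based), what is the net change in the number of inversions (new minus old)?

-1

Positions 5 and 6 hold 20 and 1; after swapping, the array is [19, 14, 2, 17, 10, 1, 20, 7].
Sweep left to right; for each value list the smaller values that follow it:
19: 6
14: 4
2: 1
17: 3
10: 2
1: 0
20: 1
7: 0
Sum: 6 + 4 + 1 + 3 + 2 + 0 + 1 + 0 = 17
Change: 17 − 18 = -1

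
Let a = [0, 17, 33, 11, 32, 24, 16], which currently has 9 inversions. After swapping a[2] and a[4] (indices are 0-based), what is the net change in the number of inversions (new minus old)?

-1

Positions 2 and 4 hold 33 and 32; after swapping, the array is [0, 17, 32, 11, 33, 24, 16].
For each element, count later entries that are smaller:
0 → none → 0
17 → 11, 16 → 2
32 → 11, 24, 16 → 3
11 → none → 0
33 → 24, 16 → 2
24 → 16 → 1
16 → none → 0
Sum: 0 + 2 + 3 + 0 + 2 + 1 + 0 = 8
Change: 8 − 9 = -1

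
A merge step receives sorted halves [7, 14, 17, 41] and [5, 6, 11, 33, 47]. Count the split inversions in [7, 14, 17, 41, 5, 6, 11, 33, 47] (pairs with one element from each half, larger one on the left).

12

For each element r of the right run, count left-run elements greater than r:
r = 5: 7, 14, 17, 41 → 4
r = 6: 7, 14, 17, 41 → 4
r = 11: 14, 17, 41 → 3
r = 33: 41 → 1
r = 47: none → 0
Cross-inversions: 4 + 4 + 3 + 1 + 0 = 12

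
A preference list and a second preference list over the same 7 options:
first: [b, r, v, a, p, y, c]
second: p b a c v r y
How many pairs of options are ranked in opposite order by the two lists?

10

Assign each item its position (1..7) in the first ordering, then rewrite the second ordering as that position sequence:
positions: b→1, r→2, v→3, a→4, p→5, y→6, c→7
second ordering as positions: [5, 1, 4, 7, 3, 2, 6]
Discordant pairs = inversions in this position sequence.
5: 1, 4, 3, 2 → 4
1: 0
4: 3, 2 → 2
7: 3, 2, 6 → 3
3: 2 → 1
2: 0
6: 0
Total: 4 + 0 + 2 + 3 + 1 + 0 + 0 = 10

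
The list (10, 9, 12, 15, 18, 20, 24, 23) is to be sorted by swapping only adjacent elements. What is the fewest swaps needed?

There are 2 adjacent swaps.

The minimum number of adjacent swaps to sort an array equals its inversion count, since every such swap removes exactly one inversion.
Count inversions — for each element, later elements that are smaller:
10: 9 → 1
9: none → 0
12: none → 0
15: none → 0
18: none → 0
20: none → 0
24: 23 → 1
23: none → 0
Total inversions: 1 + 0 + 0 + 0 + 0 + 0 + 1 + 0 = 2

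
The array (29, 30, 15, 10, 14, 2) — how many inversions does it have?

For each element, count later entries that are smaller:
29 → 15, 10, 14, 2 → 4
30 → 15, 10, 14, 2 → 4
15 → 10, 14, 2 → 3
10 → 2 → 1
14 → 2 → 1
2 → none → 0
Sum: 4 + 4 + 3 + 1 + 1 + 0 = 13

There are 13 inversions.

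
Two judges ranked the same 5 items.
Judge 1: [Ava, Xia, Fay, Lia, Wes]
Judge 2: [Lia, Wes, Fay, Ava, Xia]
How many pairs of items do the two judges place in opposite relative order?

Assign each item its position (1..5) in the first ordering, then rewrite the second ordering as that position sequence:
positions: Ava→1, Xia→2, Fay→3, Lia→4, Wes→5
second ordering as positions: [4, 5, 3, 1, 2]
Discordant pairs = inversions in this position sequence.
4: 3, 1, 2 → 3
5: 3, 1, 2 → 3
3: 1, 2 → 2
1: 0
2: 0
Total: 3 + 3 + 2 + 0 + 0 = 8

8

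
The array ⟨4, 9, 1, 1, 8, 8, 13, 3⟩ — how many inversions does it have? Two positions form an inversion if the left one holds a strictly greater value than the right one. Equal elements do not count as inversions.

Inversions: 11

Element-by-element contributions:
4: 3
9: 5
1: 0
1: 0
8: 1
8: 1
13: 1
3: 0
Sum: 3 + 5 + 0 + 0 + 1 + 1 + 1 + 0 = 11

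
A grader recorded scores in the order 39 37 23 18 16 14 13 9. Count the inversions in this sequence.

Element-by-element contributions:
39: 7
37: 6
23: 5
18: 4
16: 3
14: 2
13: 1
9: 0
Sum: 7 + 6 + 5 + 4 + 3 + 2 + 1 + 0 = 28

28 inversions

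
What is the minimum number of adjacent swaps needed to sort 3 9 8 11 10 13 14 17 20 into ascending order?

2 adjacent swaps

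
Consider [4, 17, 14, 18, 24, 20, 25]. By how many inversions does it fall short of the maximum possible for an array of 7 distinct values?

19

Maximum inversions for 7 distinct elements is C(7, 2) = 7·6/2 = 21.
Current inversions — for each element, count later smaller elements:
4: 0
17: 1
14: 0
18: 0
24: 1
20: 0
25: 0
Current total: 0 + 1 + 0 + 0 + 1 + 0 + 0 = 2
Shortfall: 21 − 2 = 19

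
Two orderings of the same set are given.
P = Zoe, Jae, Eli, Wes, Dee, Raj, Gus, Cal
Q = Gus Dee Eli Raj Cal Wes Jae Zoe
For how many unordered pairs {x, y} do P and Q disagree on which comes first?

Assign each item its position (1..8) in the first ordering, then rewrite the second ordering as that position sequence:
positions: Zoe→1, Jae→2, Eli→3, Wes→4, Dee→5, Raj→6, Gus→7, Cal→8
second ordering as positions: [7, 5, 3, 6, 8, 4, 2, 1]
Discordant pairs = inversions in this position sequence.
7: 5, 3, 6, 4, 2, 1 → 6
5: 3, 4, 2, 1 → 4
3: 2, 1 → 2
6: 4, 2, 1 → 3
8: 4, 2, 1 → 3
4: 2, 1 → 2
2: 1 → 1
1: 0
Total: 6 + 4 + 2 + 3 + 3 + 2 + 1 + 0 = 21

21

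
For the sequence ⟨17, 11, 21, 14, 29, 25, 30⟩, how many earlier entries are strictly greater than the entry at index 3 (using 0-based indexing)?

2 such elements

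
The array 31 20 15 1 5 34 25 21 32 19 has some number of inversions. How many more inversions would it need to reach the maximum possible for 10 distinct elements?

Maximum inversions for 10 distinct elements is C(10, 2) = 10·9/2 = 45.
Current inversions — for each element, count later smaller elements:
31: 7
20: 4
15: 2
1: 0
5: 0
34: 4
25: 2
21: 1
32: 1
19: 0
Current total: 7 + 4 + 2 + 0 + 0 + 4 + 2 + 1 + 1 + 0 = 21
Shortfall: 45 − 21 = 24

24 inversions short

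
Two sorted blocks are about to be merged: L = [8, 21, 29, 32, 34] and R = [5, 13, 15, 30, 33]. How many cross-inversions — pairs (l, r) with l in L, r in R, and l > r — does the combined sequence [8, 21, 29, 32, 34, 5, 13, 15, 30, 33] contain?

For each element r of the right run, count left-run elements greater than r:
r = 5: 8, 21, 29, 32, 34 → 5
r = 13: 21, 29, 32, 34 → 4
r = 15: 21, 29, 32, 34 → 4
r = 30: 32, 34 → 2
r = 33: 34 → 1
Cross-inversions: 5 + 4 + 4 + 2 + 1 = 16

There are 16 split inversions.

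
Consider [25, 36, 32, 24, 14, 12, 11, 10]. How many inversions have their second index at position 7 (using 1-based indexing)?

6

The element at index 7 is 11.
Elements before it: 25, 36, 32, 24, 14, 12
Those larger than 11: 25, 36, 32, 24, 14, 12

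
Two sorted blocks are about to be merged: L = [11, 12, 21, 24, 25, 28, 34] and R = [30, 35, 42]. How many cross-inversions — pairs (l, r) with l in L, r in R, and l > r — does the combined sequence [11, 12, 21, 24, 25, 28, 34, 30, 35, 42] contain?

Count, for every r in R, how many entries of L exceed r:
r = 30: 34 → 1
r = 35: none → 0
r = 42: none → 0
Cross-inversions: 1 + 0 + 0 = 1

1 split inversion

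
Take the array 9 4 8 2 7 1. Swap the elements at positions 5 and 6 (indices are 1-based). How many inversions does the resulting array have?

11

Positions 5 and 6 hold 7 and 1; after swapping, the array is [9, 4, 8, 2, 1, 7].
Element-by-element contributions:
9: 5
4: 2
8: 3
2: 1
1: 0
7: 0
Sum: 5 + 2 + 3 + 1 + 0 + 0 = 11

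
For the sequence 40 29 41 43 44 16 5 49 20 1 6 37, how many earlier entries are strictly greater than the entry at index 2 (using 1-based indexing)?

1

The element at index 2 is 29.
Elements before it: 40
Those larger than 29: 40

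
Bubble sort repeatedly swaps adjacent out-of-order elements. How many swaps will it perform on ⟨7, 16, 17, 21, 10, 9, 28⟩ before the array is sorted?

Each adjacent swap fixes exactly one inversion, so the minimum swap count equals the number of inversions.
Count inversions — for each element, later elements that are smaller:
7: none → 0
16: 10, 9 → 2
17: 10, 9 → 2
21: 10, 9 → 2
10: 9 → 1
9: none → 0
28: none → 0
Total inversions: 0 + 2 + 2 + 2 + 1 + 0 + 0 = 7

There are 7 swaps.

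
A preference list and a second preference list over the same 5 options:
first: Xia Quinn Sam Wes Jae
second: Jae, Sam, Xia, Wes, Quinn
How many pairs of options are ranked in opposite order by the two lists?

7 pairs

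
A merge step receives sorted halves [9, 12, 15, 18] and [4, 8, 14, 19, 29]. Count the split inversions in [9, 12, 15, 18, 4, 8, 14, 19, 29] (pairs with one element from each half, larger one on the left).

For each element r of the right run, count left-run elements greater than r:
r = 4: 9, 12, 15, 18 → 4
r = 8: 9, 12, 15, 18 → 4
r = 14: 15, 18 → 2
r = 19: none → 0
r = 29: none → 0
Cross-inversions: 4 + 4 + 2 + 0 + 0 = 10

10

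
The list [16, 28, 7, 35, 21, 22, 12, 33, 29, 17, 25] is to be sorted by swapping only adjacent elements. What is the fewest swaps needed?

24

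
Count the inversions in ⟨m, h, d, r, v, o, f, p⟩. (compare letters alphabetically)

Element-by-element contributions:
m: 3
h: 2
d: 0
r: 3
v: 3
o: 1
f: 0
p: 0
Sum: 3 + 2 + 0 + 3 + 3 + 1 + 0 + 0 = 12

12 out-of-order pairs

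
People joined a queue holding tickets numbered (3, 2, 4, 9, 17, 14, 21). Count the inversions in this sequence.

There are 2 out-of-order pairs.

Out-of-order index pairs (1-indexed):
(1,2): 3 > 2
(5,6): 17 > 14
That's 2 pairs.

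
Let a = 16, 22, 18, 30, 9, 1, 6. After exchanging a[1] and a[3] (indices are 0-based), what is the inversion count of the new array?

Positions 1 and 3 hold 22 and 30; after swapping, the array is [16, 30, 18, 22, 9, 1, 6].
Count, for each position, how many later elements it exceeds:
16: 3
30: 5
18: 3
22: 3
9: 2
1: 0
6: 0
Sum: 3 + 5 + 3 + 3 + 2 + 0 + 0 = 16

16 inversions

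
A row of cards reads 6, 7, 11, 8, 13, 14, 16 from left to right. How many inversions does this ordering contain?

Count, for each position, how many later elements it exceeds:
6 → none → 0
7 → none → 0
11 → 8 → 1
8 → none → 0
13 → none → 0
14 → none → 0
16 → none → 0
Sum: 0 + 0 + 1 + 0 + 0 + 0 + 0 = 1

There is 1 inversion.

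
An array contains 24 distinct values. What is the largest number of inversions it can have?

276 inversions

The maximum occurs when the array is in strictly decreasing order: every one of the C(24, 2) pairs is inverted.
C(24, 2) = 24·23/2 = 276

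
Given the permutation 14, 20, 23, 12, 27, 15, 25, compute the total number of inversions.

Listing every pair i<j with a[i]>a[j] (using 0-based positions):
(0,3): 14 > 12
(1,3): 20 > 12
(1,5): 20 > 15
(2,3): 23 > 12
(2,5): 23 > 15
(4,5): 27 > 15
(4,6): 27 > 25
That's 7 pairs.

7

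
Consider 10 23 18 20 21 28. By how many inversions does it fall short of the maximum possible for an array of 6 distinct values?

12

Maximum inversions for 6 distinct elements is C(6, 2) = 6·5/2 = 15.
Current inversions — for each element, count later smaller elements:
10: 0
23: 3
18: 0
20: 0
21: 0
28: 0
Current total: 0 + 3 + 0 + 0 + 0 + 0 = 3
Shortfall: 15 − 3 = 12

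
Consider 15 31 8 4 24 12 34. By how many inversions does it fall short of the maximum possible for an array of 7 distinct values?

Maximum inversions for 7 distinct elements is C(7, 2) = 7·6/2 = 21.
Current inversions — for each element, count later smaller elements:
15: 3
31: 4
8: 1
4: 0
24: 1
12: 0
34: 0
Current total: 3 + 4 + 1 + 0 + 1 + 0 + 0 = 9
Shortfall: 21 − 9 = 12

12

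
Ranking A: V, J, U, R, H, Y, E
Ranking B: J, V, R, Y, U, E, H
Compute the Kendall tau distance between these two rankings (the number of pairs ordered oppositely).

5 discordant pairs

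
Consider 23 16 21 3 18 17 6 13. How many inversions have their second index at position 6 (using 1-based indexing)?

The element at index 6 is 17.
Elements before it: 23, 16, 21, 3, 18
Those larger than 17: 23, 21, 18

3 such elements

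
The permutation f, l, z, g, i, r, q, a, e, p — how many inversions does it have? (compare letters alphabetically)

Sweep left to right; for each value list the smaller values that follow it:
f: 2
l: 4
z: 7
g: 2
i: 2
r: 4
q: 3
a: 0
e: 0
p: 0
Sum: 2 + 4 + 7 + 2 + 2 + 4 + 3 + 0 + 0 + 0 = 24

24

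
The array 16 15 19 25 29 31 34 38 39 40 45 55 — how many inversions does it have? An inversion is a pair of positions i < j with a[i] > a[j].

For each element, count later entries that are smaller:
16 → 15 → 1
15 → none → 0
19 → none → 0
25 → none → 0
29 → none → 0
31 → none → 0
34 → none → 0
38 → none → 0
39 → none → 0
40 → none → 0
45 → none → 0
55 → none → 0
Sum: 1 + 0 + 0 + 0 + 0 + 0 + 0 + 0 + 0 + 0 + 0 + 0 = 1

1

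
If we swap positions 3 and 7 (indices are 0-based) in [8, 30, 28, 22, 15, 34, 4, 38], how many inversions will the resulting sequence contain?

15

Positions 3 and 7 hold 22 and 38; after swapping, the array is [8, 30, 28, 38, 15, 34, 4, 22].
Count, for each position, how many later elements it exceeds:
8: 1
30: 4
28: 3
38: 4
15: 1
34: 2
4: 0
22: 0
Sum: 1 + 4 + 3 + 4 + 1 + 2 + 0 + 0 = 15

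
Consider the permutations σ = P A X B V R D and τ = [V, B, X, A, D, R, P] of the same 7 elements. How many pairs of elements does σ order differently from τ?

Assign each item its position (1..7) in the first ordering, then rewrite the second ordering as that position sequence:
positions: P→1, A→2, X→3, B→4, V→5, R→6, D→7
second ordering as positions: [5, 4, 3, 2, 7, 6, 1]
Discordant pairs = inversions in this position sequence.
5: 4, 3, 2, 1 → 4
4: 3, 2, 1 → 3
3: 2, 1 → 2
2: 1 → 1
7: 6, 1 → 2
6: 1 → 1
1: 0
Total: 4 + 3 + 2 + 1 + 2 + 1 + 0 = 13

13 discordant pairs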